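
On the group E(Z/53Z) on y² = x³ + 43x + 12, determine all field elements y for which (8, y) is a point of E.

x³ + 43x + 12 = 868 ≡ 20 (mod 53).
20 is a non-residue mod 53; no y exists.

none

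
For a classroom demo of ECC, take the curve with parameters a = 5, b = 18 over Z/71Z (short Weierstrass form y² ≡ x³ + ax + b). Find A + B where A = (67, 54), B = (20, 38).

(16, 54)

(67, 54) + (20, 38). λ = (38 - 54)/(20 - 67) ≡ 55/24 mod 71. 24⁻¹ ≡ 3 (mod 71), so λ ≡ 23.
  x = λ² - 67 - 20 = 529 - 87 ≡ 16; y = λ·(67 - 16) - 54 ≡ 54. → (16, 54)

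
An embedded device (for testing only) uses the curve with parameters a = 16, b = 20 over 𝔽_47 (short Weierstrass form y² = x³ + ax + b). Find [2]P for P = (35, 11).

tangent at (35, 11): λ = (3·35² + 16)/(2·11) ≡ 25/22. 22⁻¹ ≡ 15 (mod 47) since 22·15 = 330 ≡ 1, so λ ≡ 25·15 ≡ 46.
  x = λ² - 35 - 35 = 2116 - 70 ≡ 25; y = λ·(35 - 25) - 11 ≡ 26. → (25, 26)

(25, 26)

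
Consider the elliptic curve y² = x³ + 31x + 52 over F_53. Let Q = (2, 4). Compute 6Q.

Double-and-add on 6 = (110)₂. Start with Q = (2, 4) for the leading 1-bit.
double: tangent at (2, 4): λ = (3·2² + 31)/(2·4) ≡ 43/8. 8⁻¹ ≡ 20 (mod 53), so λ ≡ 43·20 ≡ 12.
  x = λ² - 2 - 2 = 144 - 4 ≡ 34; y = λ·(2 - 34) - 4 ≡ 36. → (34, 36)
add Q: (34, 36) + (2, 4). λ = (4 - 36)/(2 - 34) ≡ 21/21 mod 53. 21⁻¹ ≡ 48 (mod 53), so λ ≡ 1.
  x = λ² - 34 - 2 = 1 - 36 ≡ 18; y = λ·(34 - 18) - 36 ≡ 33. → (18, 33)
double: tangent at (18, 33): λ = (3·18² + 31)/(2·33) ≡ 49/13. 13⁻¹ ≡ 49 (mod 53), so λ ≡ 49·49 ≡ 16.
  x = λ² - 18 - 18 = 256 - 36 ≡ 8; y = λ·(18 - 8) - 33 ≡ 21. → (8, 21)

(8, 21)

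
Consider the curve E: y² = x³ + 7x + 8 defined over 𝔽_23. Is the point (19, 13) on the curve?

y² = 13² ≡ 8; x³ + 7x + 8 = 7000 ≡ 8 (mod 23). 8 = 8.

yes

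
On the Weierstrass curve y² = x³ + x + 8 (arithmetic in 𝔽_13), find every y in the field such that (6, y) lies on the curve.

3, 10

x³ + 1x + 8 = 230 ≡ 9 (mod 13).
Square roots of 9 mod 13: 3 and 10 (since 3² = 9 ≡ 9).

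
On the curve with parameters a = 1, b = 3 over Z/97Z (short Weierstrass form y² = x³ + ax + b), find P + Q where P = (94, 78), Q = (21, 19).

(0, 87)

(94, 78) + (21, 19). λ = (19 - 78)/(21 - 94) ≡ 38/24 mod 97. 24⁻¹ ≡ 93 (mod 97), so λ ≡ 42.
  x = λ² - 94 - 21 = 1764 - 115 ≡ 0; y = λ·(94 - 0) - 78 ≡ 87. → (0, 87)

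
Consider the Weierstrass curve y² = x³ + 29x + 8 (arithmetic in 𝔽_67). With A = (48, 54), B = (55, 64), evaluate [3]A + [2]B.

First 3A:
Repeated addition: build up to 3A.
2A: tangent at (48, 54): λ = (3·48² + 29)/(2·54) ≡ 40/41. 41⁻¹ ≡ 18 (mod 67) since 41·18 = 738 ≡ 1, so λ ≡ 40·18 ≡ 50.
  x = λ² - 48 - 48 = 2500 - 96 ≡ 59; y = λ·(48 - 59) - 54 ≡ 66. → (59, 66)
3A: (59, 66) + (48, 54). λ = (54 - 66)/(48 - 59) ≡ 55/56 mod 67. 56⁻¹ ≡ 6 (mod 67), so λ ≡ 62.
  x = λ² - 59 - 48 = 3844 - 107 ≡ 52; y = λ·(59 - 52) - 66 ≡ 33. → (52, 33)
3A = (52, 33).
Next 2B:
Repeated addition: build up to 2B.
2B: tangent at (55, 64): λ = (3·55² + 29)/(2·64) ≡ 59/61. 61⁻¹ ≡ 11 (mod 67) since 61·11 = 671 ≡ 1, so λ ≡ 59·11 ≡ 46.
  x = λ² - 55 - 55 = 2116 - 110 ≡ 63; y = λ·(55 - 63) - 64 ≡ 37. → (63, 37)
2B = (63, 37).
Finally 3A + 2B:
(52, 33) + (63, 37). λ = (37 - 33)/(63 - 52) ≡ 4/11 mod 67. 11⁻¹ ≡ 61 (mod 67), so λ ≡ 43.
  x = λ² - 52 - 63 = 1849 - 115 ≡ 59; y = λ·(52 - 59) - 33 ≡ 1. → (59, 1)

(59, 1)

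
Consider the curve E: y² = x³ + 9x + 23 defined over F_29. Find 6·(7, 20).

(16, 0)

Write Q = (7, 20).
Double-and-add on 6 = (110)₂. Start with Q = (7, 20) for the leading 1-bit.
double: tangent at (7, 20): λ = (3·7² + 9)/(2·20) ≡ 11/11. 11⁻¹ ≡ 8 (mod 29) since 11·8 = 88 ≡ 1, so λ ≡ 11·8 ≡ 1.
  x = λ² - 7 - 7 = 1 - 14 ≡ 16; y = λ·(7 - 16) - 20 ≡ 0. → (16, 0)
add Q: (16, 0) + (7, 20). λ = (20 - 0)/(7 - 16) ≡ 20/20 mod 29. 20⁻¹ ≡ 16 (mod 29) since 20·16 = 320 ≡ 1, so λ ≡ 1.
  x = λ² - 16 - 7 = 1 - 23 ≡ 7; y = λ·(16 - 7) - 0 ≡ 9. → (7, 9)
double: tangent at (7, 9): λ = (3·7² + 9)/(2·9) ≡ 11/18. 18⁻¹ ≡ 21 (mod 29) since 18·21 = 378 ≡ 1, so λ ≡ 11·21 ≡ 28.
  x = λ² - 7 - 7 = 784 - 14 ≡ 16; y = λ·(7 - 16) - 9 ≡ 0. → (16, 0)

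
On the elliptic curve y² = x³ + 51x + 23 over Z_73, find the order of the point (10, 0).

2

2P: (10, 0) + (10, 0): same x and y₁ ≡ -y₂, so the sum is O.
2P = O, so the order is 2.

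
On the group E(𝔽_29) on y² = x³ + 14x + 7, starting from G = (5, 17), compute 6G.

Double-and-add on 6 = (110)₂. Start with G = (5, 17) for the leading 1-bit.
double: tangent at (5, 17): λ = (3·5² + 14)/(2·17) ≡ 2/5. 5⁻¹ ≡ 6 (mod 29), so λ ≡ 2·6 ≡ 12.
  x = λ² - 5 - 5 = 144 - 10 ≡ 18; y = λ·(5 - 18) - 17 ≡ 1. → (18, 1)
add G: (18, 1) + (5, 17). λ = (17 - 1)/(5 - 18) ≡ 16/16 mod 29. 16⁻¹ ≡ 20 (mod 29), so λ ≡ 1.
  x = λ² - 18 - 5 = 1 - 23 ≡ 7; y = λ·(18 - 7) - 1 ≡ 10. → (7, 10)
double: tangent at (7, 10): λ = (3·7² + 14)/(2·10) ≡ 16/20. 20⁻¹ ≡ 16 (mod 29), so λ ≡ 16·16 ≡ 24.
  x = λ² - 7 - 7 = 576 - 14 ≡ 11; y = λ·(7 - 11) - 10 ≡ 10. → (11, 10)

(11, 10)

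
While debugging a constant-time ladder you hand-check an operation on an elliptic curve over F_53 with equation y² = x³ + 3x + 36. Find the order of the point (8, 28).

9

2P: tangent at (8, 28): λ = (3·8² + 3)/(2·28) ≡ 36/3. 3⁻¹ ≡ 18 (mod 53), so λ ≡ 36·18 ≡ 12.
  x = λ² - 8 - 8 = 144 - 16 ≡ 22; y = λ·(8 - 22) - 28 ≡ 16. → (22, 16)
3P: (22, 16) + (8, 28). λ = (28 - 16)/(8 - 22) ≡ 12/39 mod 53. 39⁻¹ ≡ 34 (mod 53), so λ ≡ 37.
  x = λ² - 22 - 8 = 1369 - 30 ≡ 14; y = λ·(22 - 14) - 16 ≡ 15. → (14, 15)
4P: (14, 15) + (8, 28). λ = (28 - 15)/(8 - 14) ≡ 13/47 mod 53. 47⁻¹ ≡ 44 (mod 53) since 47·44 = 2068 ≡ 1, so λ ≡ 42.
  x = λ² - 14 - 8 = 1764 - 22 ≡ 46; y = λ·(14 - 46) - 15 ≡ 19. → (46, 19)
5P: (46, 19) + (8, 28). λ = (28 - 19)/(8 - 46) ≡ 9/15 mod 53. 15⁻¹ ≡ 46 (mod 53), so λ ≡ 43.
  x = λ² - 46 - 8 = 1849 - 54 ≡ 46; y = λ·(46 - 46) - 19 ≡ 34. → (46, 34)
6P: (46, 34) + (8, 28). λ = (28 - 34)/(8 - 46) ≡ 47/15 mod 53. 15⁻¹ ≡ 46 (mod 53), so λ ≡ 42.
  x = λ² - 46 - 8 = 1764 - 54 ≡ 14; y = λ·(46 - 14) - 34 ≡ 38. → (14, 38)
7P: (14, 38) + (8, 28). λ = (28 - 38)/(8 - 14) ≡ 43/47 mod 53. 47⁻¹ ≡ 44 (mod 53), so λ ≡ 37.
  x = λ² - 14 - 8 = 1369 - 22 ≡ 22; y = λ·(14 - 22) - 38 ≡ 37. → (22, 37)
8P: (22, 37) + (8, 28). λ = (28 - 37)/(8 - 22) ≡ 44/39 mod 53. 39⁻¹ ≡ 34 (mod 53), so λ ≡ 12.
  x = λ² - 22 - 8 = 144 - 30 ≡ 8; y = λ·(22 - 8) - 37 ≡ 25. → (8, 25)
9P: (8, 25) + (8, 28): same x and y₁ ≡ -y₂, so the sum is the point at infinity.
9P = the point at infinity, so the order is 9.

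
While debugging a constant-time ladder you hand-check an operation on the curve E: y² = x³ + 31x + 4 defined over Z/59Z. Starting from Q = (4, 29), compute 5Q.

(9, 3)

Double-and-add on 5 = (101)₂. Start with Q = (4, 29) for the leading 1-bit.
double: tangent at (4, 29): λ = (3·4² + 31)/(2·29) ≡ 20/58. 58⁻¹ ≡ 58 (mod 59), so λ ≡ 20·58 ≡ 39.
  x = λ² - 4 - 4 = 1521 - 8 ≡ 38; y = λ·(4 - 38) - 29 ≡ 2. → (38, 2)
double: tangent at (38, 2): λ = (3·38² + 31)/(2·2) ≡ 56/4. 4⁻¹ ≡ 15 (mod 59), so λ ≡ 56·15 ≡ 14.
  x = λ² - 38 - 38 = 196 - 76 ≡ 2; y = λ·(38 - 2) - 2 ≡ 30. → (2, 30)
add Q: (2, 30) + (4, 29). λ = (29 - 30)/(4 - 2) ≡ 58/2 mod 59. 2⁻¹ ≡ 30 (mod 59), so λ ≡ 29.
  x = λ² - 2 - 4 = 841 - 6 ≡ 9; y = λ·(2 - 9) - 30 ≡ 3. → (9, 3)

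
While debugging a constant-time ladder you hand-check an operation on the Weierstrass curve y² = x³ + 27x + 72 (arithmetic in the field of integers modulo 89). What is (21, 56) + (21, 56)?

(2, 57)

tangent at (21, 56): λ = (3·21² + 27)/(2·56) ≡ 15/23. 23⁻¹ ≡ 31 (mod 89), so λ ≡ 15·31 ≡ 20.
  x = λ² - 21 - 21 = 400 - 42 ≡ 2; y = λ·(21 - 2) - 56 ≡ 57. → (2, 57)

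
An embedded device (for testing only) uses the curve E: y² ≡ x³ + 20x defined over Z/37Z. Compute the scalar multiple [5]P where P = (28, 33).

Repeated addition: build up to 5P.
2P: tangent at (28, 33): λ = (3·28² + 20)/(2·33) ≡ 4/29. 29⁻¹ ≡ 23 (mod 37) since 29·23 = 667 ≡ 1, so λ ≡ 4·23 ≡ 18.
  x = λ² - 28 - 28 = 324 - 56 ≡ 9; y = λ·(28 - 9) - 33 ≡ 13. → (9, 13)
3P: (9, 13) + (28, 33). λ = (33 - 13)/(28 - 9) ≡ 20/19 mod 37. 19⁻¹ ≡ 2 (mod 37) since 19·2 = 38 ≡ 1, so λ ≡ 3.
  x = λ² - 9 - 28 = 9 - 37 ≡ 9; y = λ·(9 - 9) - 13 ≡ 24. → (9, 24)
4P: (9, 24) + (28, 33). λ = (33 - 24)/(28 - 9) ≡ 9/19 mod 37. 19⁻¹ ≡ 2 (mod 37), so λ ≡ 18.
  x = λ² - 9 - 28 = 324 - 37 ≡ 28; y = λ·(9 - 28) - 24 ≡ 4. → (28, 4)
5P: (28, 4) + (28, 33): same x and y₁ ≡ -y₂, so the sum is O.

O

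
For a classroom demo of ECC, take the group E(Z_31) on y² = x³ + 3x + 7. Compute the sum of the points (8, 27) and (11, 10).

(20, 10)

(8, 27) + (11, 10). λ = (10 - 27)/(11 - 8) ≡ 14/3 mod 31. 3⁻¹ ≡ 21 (mod 31), so λ ≡ 15.
  x = λ² - 8 - 11 = 225 - 19 ≡ 20; y = λ·(8 - 20) - 27 ≡ 10. → (20, 10)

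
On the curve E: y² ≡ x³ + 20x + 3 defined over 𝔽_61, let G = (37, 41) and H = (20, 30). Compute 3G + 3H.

(38, 53)

First 3G:
Repeated addition: build up to 3G.
2G: tangent at (37, 41): λ = (3·37² + 20)/(2·41) ≡ 40/21. 21⁻¹ ≡ 32 (mod 61), so λ ≡ 40·32 ≡ 60.
  x = λ² - 37 - 37 = 3600 - 74 ≡ 49; y = λ·(37 - 49) - 41 ≡ 32. → (49, 32)
3G: (49, 32) + (37, 41). λ = (41 - 32)/(37 - 49) ≡ 9/49 mod 61. 49⁻¹ ≡ 5 (mod 61) since 49·5 = 245 ≡ 1, so λ ≡ 45.
  x = λ² - 49 - 37 = 2025 - 86 ≡ 48; y = λ·(49 - 48) - 32 ≡ 13. → (48, 13)
3G = (48, 13).
Next 3H:
Repeated addition: build up to 3H.
2H: tangent at (20, 30): λ = (3·20² + 20)/(2·30) ≡ 0/60. 60⁻¹ ≡ 60 (mod 61) since 60·60 = 3600 ≡ 1, so λ ≡ 0·60 ≡ 0.
  x = λ² - 20 - 20 = 0 - 40 ≡ 21; y = λ·(20 - 21) - 30 ≡ 31. → (21, 31)
3H: (21, 31) + (20, 30). λ = (30 - 31)/(20 - 21) ≡ 60/60 mod 61. 60⁻¹ ≡ 60 (mod 61) since 60·60 = 3600 ≡ 1, so λ ≡ 1.
  x = λ² - 21 - 20 = 1 - 41 ≡ 21; y = λ·(21 - 21) - 31 ≡ 30. → (21, 30)
3H = (21, 30).
Finally 3G + 3H:
(48, 13) + (21, 30). λ = (30 - 13)/(21 - 48) ≡ 17/34 mod 61. 34⁻¹ ≡ 9 (mod 61), so λ ≡ 31.
  x = λ² - 48 - 21 = 961 - 69 ≡ 38; y = λ·(48 - 38) - 13 ≡ 53. → (38, 53)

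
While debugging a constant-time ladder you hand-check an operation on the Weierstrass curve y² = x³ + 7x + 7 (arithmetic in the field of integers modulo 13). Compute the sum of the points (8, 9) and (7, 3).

(8, 9) + (7, 3). λ = (3 - 9)/(7 - 8) ≡ 7/12 mod 13. 12⁻¹ ≡ 12 (mod 13), so λ ≡ 6.
  x = λ² - 8 - 7 = 36 - 15 ≡ 8; y = λ·(8 - 8) - 9 ≡ 4. → (8, 4)

(8, 4)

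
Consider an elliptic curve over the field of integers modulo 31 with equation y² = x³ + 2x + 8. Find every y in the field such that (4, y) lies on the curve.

7, 24

x³ + 2x + 8 = 80 ≡ 18 (mod 31).
Square roots of 18 mod 31: 7 and 24 (since 7² = 49 ≡ 18).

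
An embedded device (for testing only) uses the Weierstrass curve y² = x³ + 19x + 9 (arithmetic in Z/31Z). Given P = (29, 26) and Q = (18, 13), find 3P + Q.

First 3P:
Repeated addition: build up to 3P.
2P: tangent at (29, 26): λ = (3·29² + 19)/(2·26) ≡ 0/21. 21⁻¹ ≡ 3 (mod 31) since 21·3 = 63 ≡ 1, so λ ≡ 0·3 ≡ 0.
  x = λ² - 29 - 29 = 0 - 58 ≡ 4; y = λ·(29 - 4) - 26 ≡ 5. → (4, 5)
3P: (4, 5) + (29, 26). λ = (26 - 5)/(29 - 4) ≡ 21/25 mod 31. 25⁻¹ ≡ 5 (mod 31) since 25·5 = 125 ≡ 1, so λ ≡ 12.
  x = λ² - 4 - 29 = 144 - 33 ≡ 18; y = λ·(4 - 18) - 5 ≡ 13. → (18, 13)
3P = (18, 13).
Finally 3P + Q:
tangent at (18, 13): λ = (3·18² + 19)/(2·13) ≡ 30/26. 26⁻¹ ≡ 6 (mod 31) since 26·6 = 156 ≡ 1, so λ ≡ 30·6 ≡ 25.
  x = λ² - 18 - 18 = 625 - 36 ≡ 0; y = λ·(18 - 0) - 13 ≡ 3. → (0, 3)

(0, 3)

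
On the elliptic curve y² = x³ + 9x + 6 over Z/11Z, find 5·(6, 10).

Write G = (6, 10).
Repeated addition: build up to 5G.
2G: tangent at (6, 10): λ = (3·6² + 9)/(2·10) ≡ 7/9. 9⁻¹ ≡ 5 (mod 11), so λ ≡ 7·5 ≡ 2.
  x = λ² - 6 - 6 = 4 - 12 ≡ 3; y = λ·(6 - 3) - 10 ≡ 7. → (3, 7)
3G: (3, 7) + (6, 10). λ = (10 - 7)/(6 - 3) ≡ 3/3 mod 11. 3⁻¹ ≡ 4 (mod 11), so λ ≡ 1.
  x = λ² - 3 - 6 = 1 - 9 ≡ 3; y = λ·(3 - 3) - 7 ≡ 4. → (3, 4)
4G: (3, 4) + (6, 10). λ = (10 - 4)/(6 - 3) ≡ 6/3 mod 11. 3⁻¹ ≡ 4 (mod 11) since 3·4 = 12 ≡ 1, so λ ≡ 2.
  x = λ² - 3 - 6 = 4 - 9 ≡ 6; y = λ·(3 - 6) - 4 ≡ 1. → (6, 1)
5G: (6, 1) + (6, 10): same x and y₁ ≡ -y₂, so the sum is the point at infinity.

O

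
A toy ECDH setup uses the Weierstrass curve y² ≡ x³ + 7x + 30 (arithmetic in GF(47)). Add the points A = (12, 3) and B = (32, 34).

(45, 14)

(12, 3) + (32, 34). λ = (34 - 3)/(32 - 12) ≡ 31/20 mod 47. 20⁻¹ ≡ 40 (mod 47) since 20·40 = 800 ≡ 1, so λ ≡ 18.
  x = λ² - 12 - 32 = 324 - 44 ≡ 45; y = λ·(12 - 45) - 3 ≡ 14. → (45, 14)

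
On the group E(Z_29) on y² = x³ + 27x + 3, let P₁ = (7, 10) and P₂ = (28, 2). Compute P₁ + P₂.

(7, 10) + (28, 2). λ = (2 - 10)/(28 - 7) ≡ 21/21 mod 29. 21⁻¹ ≡ 18 (mod 29), so λ ≡ 1.
  x = λ² - 7 - 28 = 1 - 35 ≡ 24; y = λ·(7 - 24) - 10 ≡ 2. → (24, 2)

(24, 2)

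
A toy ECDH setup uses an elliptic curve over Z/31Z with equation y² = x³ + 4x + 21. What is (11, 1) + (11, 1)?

tangent at (11, 1): λ = (3·11² + 4)/(2·1) ≡ 26/2. 2⁻¹ ≡ 16 (mod 31) since 2·16 = 32 ≡ 1, so λ ≡ 26·16 ≡ 13.
  x = λ² - 11 - 11 = 169 - 22 ≡ 23; y = λ·(11 - 23) - 1 ≡ 29. → (23, 29)

(23, 29)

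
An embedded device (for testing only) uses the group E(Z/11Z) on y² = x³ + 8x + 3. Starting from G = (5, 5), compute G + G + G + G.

O

Repeated addition: build up to 4G.
2G: tangent at (5, 5): λ = (3·5² + 8)/(2·5) ≡ 6/10. 10⁻¹ ≡ 10 (mod 11), so λ ≡ 6·10 ≡ 5.
  x = λ² - 5 - 5 = 25 - 10 ≡ 4; y = λ·(5 - 4) - 5 ≡ 0. → (4, 0)
3G: (4, 0) + (5, 5). λ = (5 - 0)/(5 - 4) ≡ 5/1 mod 11. 1⁻¹ ≡ 1 (mod 11), so λ ≡ 5.
  x = λ² - 4 - 5 = 25 - 9 ≡ 5; y = λ·(4 - 5) - 0 ≡ 6. → (5, 6)
4G: (5, 6) + (5, 5): same x and y₁ ≡ -y₂, so the sum is the point at infinity.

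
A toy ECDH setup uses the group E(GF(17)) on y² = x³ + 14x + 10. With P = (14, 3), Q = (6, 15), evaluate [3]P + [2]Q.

First 3P:
Repeated addition: build up to 3P.
2P: tangent at (14, 3): λ = (3·14² + 14)/(2·3) ≡ 7/6. 6⁻¹ ≡ 3 (mod 17), so λ ≡ 7·3 ≡ 4.
  x = λ² - 14 - 14 = 16 - 28 ≡ 5; y = λ·(14 - 5) - 3 ≡ 16. → (5, 16)
3P: (5, 16) + (14, 3). λ = (3 - 16)/(14 - 5) ≡ 4/9 mod 17. 9⁻¹ ≡ 2 (mod 17) since 9·2 = 18 ≡ 1, so λ ≡ 8.
  x = λ² - 5 - 14 = 64 - 19 ≡ 11; y = λ·(5 - 11) - 16 ≡ 4. → (11, 4)
3P = (11, 4).
Next 2Q:
Repeated addition: build up to 2Q.
2Q: tangent at (6, 15): λ = (3·6² + 14)/(2·15) ≡ 3/13. 13⁻¹ ≡ 4 (mod 17), so λ ≡ 3·4 ≡ 12.
  x = λ² - 6 - 6 = 144 - 12 ≡ 13; y = λ·(6 - 13) - 15 ≡ 3. → (13, 3)
2Q = (13, 3).
Finally 3P + 2Q:
(11, 4) + (13, 3). λ = (3 - 4)/(13 - 11) ≡ 16/2 mod 17. 2⁻¹ ≡ 9 (mod 17), so λ ≡ 8.
  x = λ² - 11 - 13 = 64 - 24 ≡ 6; y = λ·(11 - 6) - 4 ≡ 2. → (6, 2)

(6, 2)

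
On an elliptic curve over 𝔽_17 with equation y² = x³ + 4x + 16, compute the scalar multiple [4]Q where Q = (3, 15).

(15, 0)

Repeated addition: build up to 4Q.
2Q: tangent at (3, 15): λ = (3·3² + 4)/(2·15) ≡ 14/13. 13⁻¹ ≡ 4 (mod 17), so λ ≡ 14·4 ≡ 5.
  x = λ² - 3 - 3 = 25 - 6 ≡ 2; y = λ·(3 - 2) - 15 ≡ 7. → (2, 7)
3Q: (2, 7) + (3, 15). λ = (15 - 7)/(3 - 2) ≡ 8/1 mod 17. 1⁻¹ ≡ 1 (mod 17), so λ ≡ 8.
  x = λ² - 2 - 3 = 64 - 5 ≡ 8; y = λ·(2 - 8) - 7 ≡ 13. → (8, 13)
4Q: (8, 13) + (3, 15). λ = (15 - 13)/(3 - 8) ≡ 2/12 mod 17. 12⁻¹ ≡ 10 (mod 17), so λ ≡ 3.
  x = λ² - 8 - 3 = 9 - 11 ≡ 15; y = λ·(8 - 15) - 13 ≡ 0. → (15, 0)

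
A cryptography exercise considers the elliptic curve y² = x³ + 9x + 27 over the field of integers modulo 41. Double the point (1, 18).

(30, 27)

tangent at (1, 18): λ = (3·1² + 9)/(2·18) ≡ 12/36. 36⁻¹ ≡ 8 (mod 41) since 36·8 = 288 ≡ 1, so λ ≡ 12·8 ≡ 14.
  x = λ² - 1 - 1 = 196 - 2 ≡ 30; y = λ·(1 - 30) - 18 ≡ 27. → (30, 27)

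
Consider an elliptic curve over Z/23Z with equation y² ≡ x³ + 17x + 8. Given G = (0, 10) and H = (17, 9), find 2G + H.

First 2G:
Repeated addition: build up to 2G.
2G: tangent at (0, 10): λ = (3·0² + 17)/(2·10) ≡ 17/20. 20⁻¹ ≡ 15 (mod 23) since 20·15 = 300 ≡ 1, so λ ≡ 17·15 ≡ 2.
  x = λ² - 0 - 0 = 4 - 0 ≡ 4; y = λ·(0 - 4) - 10 ≡ 5. → (4, 5)
2G = (4, 5).
Finally 2G + H:
(4, 5) + (17, 9). λ = (9 - 5)/(17 - 4) ≡ 4/13 mod 23. 13⁻¹ ≡ 16 (mod 23), so λ ≡ 18.
  x = λ² - 4 - 17 = 324 - 21 ≡ 4; y = λ·(4 - 4) - 5 ≡ 18. → (4, 18)

(4, 18)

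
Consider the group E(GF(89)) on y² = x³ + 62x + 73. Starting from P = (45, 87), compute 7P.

Repeated addition: build up to 7P.
2P: tangent at (45, 87): λ = (3·45² + 62)/(2·87) ≡ 85/85. 85⁻¹ ≡ 22 (mod 89) since 85·22 = 1870 ≡ 1, so λ ≡ 85·22 ≡ 1.
  x = λ² - 45 - 45 = 1 - 90 ≡ 0; y = λ·(45 - 0) - 87 ≡ 47. → (0, 47)
3P: (0, 47) + (45, 87). λ = (87 - 47)/(45 - 0) ≡ 40/45 mod 89. 45⁻¹ ≡ 2 (mod 89) since 45·2 = 90 ≡ 1, so λ ≡ 80.
  x = λ² - 0 - 45 = 6400 - 45 ≡ 36; y = λ·(0 - 36) - 47 ≡ 10. → (36, 10)
4P: (36, 10) + (45, 87). λ = (87 - 10)/(45 - 36) ≡ 77/9 mod 89. 9⁻¹ ≡ 10 (mod 89) since 9·10 = 90 ≡ 1, so λ ≡ 58.
  x = λ² - 36 - 45 = 3364 - 81 ≡ 79; y = λ·(36 - 79) - 10 ≡ 77. → (79, 77)
5P: (79, 77) + (45, 87). λ = (87 - 77)/(45 - 79) ≡ 10/55 mod 89. 55⁻¹ ≡ 34 (mod 89), so λ ≡ 73.
  x = λ² - 79 - 45 = 5329 - 124 ≡ 43; y = λ·(79 - 43) - 77 ≡ 59. → (43, 59)
6P: (43, 59) + (45, 87). λ = (87 - 59)/(45 - 43) ≡ 28/2 mod 89. 2⁻¹ ≡ 45 (mod 89), so λ ≡ 14.
  x = λ² - 43 - 45 = 196 - 88 ≡ 19; y = λ·(43 - 19) - 59 ≡ 10. → (19, 10)
7P: (19, 10) + (45, 87). λ = (87 - 10)/(45 - 19) ≡ 77/26 mod 89. 26⁻¹ ≡ 24 (mod 89), so λ ≡ 68.
  x = λ² - 19 - 45 = 4624 - 64 ≡ 21; y = λ·(19 - 21) - 10 ≡ 32. → (21, 32)

(21, 32)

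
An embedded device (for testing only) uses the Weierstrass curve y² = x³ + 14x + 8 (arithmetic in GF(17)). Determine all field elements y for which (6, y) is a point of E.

6, 11

x³ + 14x + 8 = 308 ≡ 2 (mod 17).
Square roots of 2 mod 17: 6 and 11 (since 6² = 36 ≡ 2).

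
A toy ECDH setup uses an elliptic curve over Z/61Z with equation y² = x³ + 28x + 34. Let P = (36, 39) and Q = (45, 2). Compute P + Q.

(36, 39) + (45, 2). λ = (2 - 39)/(45 - 36) ≡ 24/9 mod 61. 9⁻¹ ≡ 34 (mod 61) since 9·34 = 306 ≡ 1, so λ ≡ 23.
  x = λ² - 36 - 45 = 529 - 81 ≡ 21; y = λ·(36 - 21) - 39 ≡ 1. → (21, 1)

(21, 1)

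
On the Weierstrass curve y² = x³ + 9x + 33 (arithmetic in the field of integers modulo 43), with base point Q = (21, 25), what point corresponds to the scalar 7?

Double-and-add on 7 = (111)₂. Start with Q = (21, 25) for the leading 1-bit.
double: tangent at (21, 25): λ = (3·21² + 9)/(2·25) ≡ 42/7. 7⁻¹ ≡ 37 (mod 43) since 7·37 = 259 ≡ 1, so λ ≡ 42·37 ≡ 6.
  x = λ² - 21 - 21 = 36 - 42 ≡ 37; y = λ·(21 - 37) - 25 ≡ 8. → (37, 8)
add Q: (37, 8) + (21, 25). λ = (25 - 8)/(21 - 37) ≡ 17/27 mod 43. 27⁻¹ ≡ 8 (mod 43) since 27·8 = 216 ≡ 1, so λ ≡ 7.
  x = λ² - 37 - 21 = 49 - 58 ≡ 34; y = λ·(37 - 34) - 8 ≡ 13. → (34, 13)
double: tangent at (34, 13): λ = (3·34² + 9)/(2·13) ≡ 37/26. 26⁻¹ ≡ 5 (mod 43) since 26·5 = 130 ≡ 1, so λ ≡ 37·5 ≡ 13.
  x = λ² - 34 - 34 = 169 - 68 ≡ 15; y = λ·(34 - 15) - 13 ≡ 19. → (15, 19)
add Q: (15, 19) + (21, 25). λ = (25 - 19)/(21 - 15) ≡ 6/6 mod 43. 6⁻¹ ≡ 36 (mod 43) since 6·36 = 216 ≡ 1, so λ ≡ 1.
  x = λ² - 15 - 21 = 1 - 36 ≡ 8; y = λ·(15 - 8) - 19 ≡ 31. → (8, 31)

(8, 31)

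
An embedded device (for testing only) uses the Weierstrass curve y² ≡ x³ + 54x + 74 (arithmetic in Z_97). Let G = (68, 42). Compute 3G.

(90, 41)

Repeated addition: build up to 3G.
2G: tangent at (68, 42): λ = (3·68² + 54)/(2·42) ≡ 55/84. 84⁻¹ ≡ 82 (mod 97), so λ ≡ 55·82 ≡ 48.
  x = λ² - 68 - 68 = 2304 - 136 ≡ 34; y = λ·(68 - 34) - 42 ≡ 38. → (34, 38)
3G: (34, 38) + (68, 42). λ = (42 - 38)/(68 - 34) ≡ 4/34 mod 97. 34⁻¹ ≡ 20 (mod 97), so λ ≡ 80.
  x = λ² - 34 - 68 = 6400 - 102 ≡ 90; y = λ·(34 - 90) - 38 ≡ 41. → (90, 41)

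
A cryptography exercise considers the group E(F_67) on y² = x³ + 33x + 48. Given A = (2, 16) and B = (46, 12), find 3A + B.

First 3A:
Repeated addition: build up to 3A.
2A: tangent at (2, 16): λ = (3·2² + 33)/(2·16) ≡ 45/32. 32⁻¹ ≡ 44 (mod 67), so λ ≡ 45·44 ≡ 37.
  x = λ² - 2 - 2 = 1369 - 4 ≡ 25; y = λ·(2 - 25) - 16 ≡ 4. → (25, 4)
3A: (25, 4) + (2, 16). λ = (16 - 4)/(2 - 25) ≡ 12/44 mod 67. 44⁻¹ ≡ 32 (mod 67), so λ ≡ 49.
  x = λ² - 25 - 2 = 2401 - 27 ≡ 29; y = λ·(25 - 29) - 4 ≡ 1. → (29, 1)
3A = (29, 1).
Finally 3A + B:
(29, 1) + (46, 12). λ = (12 - 1)/(46 - 29) ≡ 11/17 mod 67. 17⁻¹ ≡ 4 (mod 67), so λ ≡ 44.
  x = λ² - 29 - 46 = 1936 - 75 ≡ 52; y = λ·(29 - 52) - 1 ≡ 59. → (52, 59)

(52, 59)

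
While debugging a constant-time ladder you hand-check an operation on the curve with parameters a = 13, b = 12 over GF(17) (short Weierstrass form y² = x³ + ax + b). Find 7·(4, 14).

Write P = (4, 14).
Double-and-add on 7 = (111)₂. Start with P = (4, 14) for the leading 1-bit.
double: tangent at (4, 14): λ = (3·4² + 13)/(2·14) ≡ 10/11. 11⁻¹ ≡ 14 (mod 17) since 11·14 = 154 ≡ 1, so λ ≡ 10·14 ≡ 4.
  x = λ² - 4 - 4 = 16 - 8 ≡ 8; y = λ·(4 - 8) - 14 ≡ 4. → (8, 4)
add P: (8, 4) + (4, 14). λ = (14 - 4)/(4 - 8) ≡ 10/13 mod 17. 13⁻¹ ≡ 4 (mod 17) since 13·4 = 52 ≡ 1, so λ ≡ 6.
  x = λ² - 8 - 4 = 36 - 12 ≡ 7; y = λ·(8 - 7) - 4 ≡ 2. → (7, 2)
double: tangent at (7, 2): λ = (3·7² + 13)/(2·2) ≡ 7/4. 4⁻¹ ≡ 13 (mod 17) since 4·13 = 52 ≡ 1, so λ ≡ 7·13 ≡ 6.
  x = λ² - 7 - 7 = 36 - 14 ≡ 5; y = λ·(7 - 5) - 2 ≡ 10. → (5, 10)
add P: (5, 10) + (4, 14). λ = (14 - 10)/(4 - 5) ≡ 4/16 mod 17. 16⁻¹ ≡ 16 (mod 17) since 16·16 = 256 ≡ 1, so λ ≡ 13.
  x = λ² - 5 - 4 = 169 - 9 ≡ 7; y = λ·(5 - 7) - 10 ≡ 15. → (7, 15)

(7, 15)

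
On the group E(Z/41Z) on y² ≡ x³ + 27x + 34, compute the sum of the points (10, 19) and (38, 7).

(10, 19) + (38, 7). λ = (7 - 19)/(38 - 10) ≡ 29/28 mod 41. 28⁻¹ ≡ 22 (mod 41), so λ ≡ 23.
  x = λ² - 10 - 38 = 529 - 48 ≡ 30; y = λ·(10 - 30) - 19 ≡ 13. → (30, 13)

(30, 13)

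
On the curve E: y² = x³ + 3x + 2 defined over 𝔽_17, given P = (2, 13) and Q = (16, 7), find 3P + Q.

(3, 15)

First 3P:
Repeated addition: build up to 3P.
2P: tangent at (2, 13): λ = (3·2² + 3)/(2·13) ≡ 15/9. 9⁻¹ ≡ 2 (mod 17), so λ ≡ 15·2 ≡ 13.
  x = λ² - 2 - 2 = 169 - 4 ≡ 12; y = λ·(2 - 12) - 13 ≡ 10. → (12, 10)
3P: (12, 10) + (2, 13). λ = (13 - 10)/(2 - 12) ≡ 3/7 mod 17. 7⁻¹ ≡ 5 (mod 17) since 7·5 = 35 ≡ 1, so λ ≡ 15.
  x = λ² - 12 - 2 = 225 - 14 ≡ 7; y = λ·(12 - 7) - 10 ≡ 14. → (7, 14)
3P = (7, 14).
Finally 3P + Q:
(7, 14) + (16, 7). λ = (7 - 14)/(16 - 7) ≡ 10/9 mod 17. 9⁻¹ ≡ 2 (mod 17) since 9·2 = 18 ≡ 1, so λ ≡ 3.
  x = λ² - 7 - 16 = 9 - 23 ≡ 3; y = λ·(7 - 3) - 14 ≡ 15. → (3, 15)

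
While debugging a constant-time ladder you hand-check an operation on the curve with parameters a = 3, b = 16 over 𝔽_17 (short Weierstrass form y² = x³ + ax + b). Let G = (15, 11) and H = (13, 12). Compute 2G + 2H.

First 2G:
Repeated addition: build up to 2G.
2G: tangent at (15, 11): λ = (3·15² + 3)/(2·11) ≡ 15/5. 5⁻¹ ≡ 7 (mod 17), so λ ≡ 15·7 ≡ 3.
  x = λ² - 15 - 15 = 9 - 30 ≡ 13; y = λ·(15 - 13) - 11 ≡ 12. → (13, 12)
2G = (13, 12).
Next 2H:
Repeated addition: build up to 2H.
2H: tangent at (13, 12): λ = (3·13² + 3)/(2·12) ≡ 0/7. 7⁻¹ ≡ 5 (mod 17), so λ ≡ 0·5 ≡ 0.
  x = λ² - 13 - 13 = 0 - 26 ≡ 8; y = λ·(13 - 8) - 12 ≡ 5. → (8, 5)
2H = (8, 5).
Finally 2G + 2H:
(13, 12) + (8, 5). λ = (5 - 12)/(8 - 13) ≡ 10/12 mod 17. 12⁻¹ ≡ 10 (mod 17), so λ ≡ 15.
  x = λ² - 13 - 8 = 225 - 21 ≡ 0; y = λ·(13 - 0) - 12 ≡ 13. → (0, 13)

(0, 13)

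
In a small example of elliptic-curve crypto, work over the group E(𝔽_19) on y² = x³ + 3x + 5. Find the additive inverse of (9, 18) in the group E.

-(9, 18) = (9, -18 mod 19) = (9, 1).

(9, 1)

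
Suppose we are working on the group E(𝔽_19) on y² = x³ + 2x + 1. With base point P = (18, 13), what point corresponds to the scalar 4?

Repeated addition: build up to 4P.
2P: tangent at (18, 13): λ = (3·18² + 2)/(2·13) ≡ 5/7. 7⁻¹ ≡ 11 (mod 19), so λ ≡ 5·11 ≡ 17.
  x = λ² - 18 - 18 = 289 - 36 ≡ 6; y = λ·(18 - 6) - 13 ≡ 1. → (6, 1)
3P: (6, 1) + (18, 13). λ = (13 - 1)/(18 - 6) ≡ 12/12 mod 19. 12⁻¹ ≡ 8 (mod 19), so λ ≡ 1.
  x = λ² - 6 - 18 = 1 - 24 ≡ 15; y = λ·(6 - 15) - 1 ≡ 9. → (15, 9)
4P: (15, 9) + (18, 13). λ = (13 - 9)/(18 - 15) ≡ 4/3 mod 19. 3⁻¹ ≡ 13 (mod 19), so λ ≡ 14.
  x = λ² - 15 - 18 = 196 - 33 ≡ 11; y = λ·(15 - 11) - 9 ≡ 9. → (11, 9)

(11, 9)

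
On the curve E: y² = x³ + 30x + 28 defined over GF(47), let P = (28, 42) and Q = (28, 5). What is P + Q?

O

The two points share x = 28 and their y-coordinates satisfy 42 + 5 ≡ 0 (mod 47), so they are inverses. Their sum is 𝒪.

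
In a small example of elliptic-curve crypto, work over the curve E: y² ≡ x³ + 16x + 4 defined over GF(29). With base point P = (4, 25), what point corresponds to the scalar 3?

Repeated addition: build up to 3P.
2P: tangent at (4, 25): λ = (3·4² + 16)/(2·25) ≡ 6/21. 21⁻¹ ≡ 18 (mod 29), so λ ≡ 6·18 ≡ 21.
  x = λ² - 4 - 4 = 441 - 8 ≡ 27; y = λ·(4 - 27) - 25 ≡ 14. → (27, 14)
3P: (27, 14) + (4, 25). λ = (25 - 14)/(4 - 27) ≡ 11/6 mod 29. 6⁻¹ ≡ 5 (mod 29) since 6·5 = 30 ≡ 1, so λ ≡ 26.
  x = λ² - 27 - 4 = 676 - 31 ≡ 7; y = λ·(27 - 7) - 14 ≡ 13. → (7, 13)

(7, 13)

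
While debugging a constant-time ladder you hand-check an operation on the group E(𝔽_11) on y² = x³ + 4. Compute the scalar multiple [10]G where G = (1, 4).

(10, 6)

Double-and-add on 10 = (1010)₂. Start with G = (1, 4) for the leading 1-bit.
double: tangent at (1, 4): λ = (3·1² + 0)/(2·4) ≡ 3/8. 8⁻¹ ≡ 7 (mod 11), so λ ≡ 3·7 ≡ 10.
  x = λ² - 1 - 1 = 100 - 2 ≡ 10; y = λ·(1 - 10) - 4 ≡ 5. → (10, 5)
double: tangent at (10, 5): λ = (3·10² + 0)/(2·5) ≡ 3/10. 10⁻¹ ≡ 10 (mod 11) since 10·10 = 100 ≡ 1, so λ ≡ 3·10 ≡ 8.
  x = λ² - 10 - 10 = 64 - 20 ≡ 0; y = λ·(10 - 0) - 5 ≡ 9. → (0, 9)
add G: (0, 9) + (1, 4). λ = (4 - 9)/(1 - 0) ≡ 6/1 mod 11. 1⁻¹ ≡ 1 (mod 11), so λ ≡ 6.
  x = λ² - 0 - 1 = 36 - 1 ≡ 2; y = λ·(0 - 2) - 9 ≡ 1. → (2, 1)
double: tangent at (2, 1): λ = (3·2² + 0)/(2·1) ≡ 1/2. 2⁻¹ ≡ 6 (mod 11), so λ ≡ 1·6 ≡ 6.
  x = λ² - 2 - 2 = 36 - 4 ≡ 10; y = λ·(2 - 10) - 1 ≡ 6. → (10, 6)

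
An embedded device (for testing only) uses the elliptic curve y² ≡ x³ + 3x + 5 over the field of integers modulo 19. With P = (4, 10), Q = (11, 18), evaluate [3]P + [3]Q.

(14, 13)

First 3P:
Repeated addition: build up to 3P.
2P: tangent at (4, 10): λ = (3·4² + 3)/(2·10) ≡ 13/1. 1⁻¹ ≡ 1 (mod 19) since 1·1 = 1 ≡ 1, so λ ≡ 13·1 ≡ 13.
  x = λ² - 4 - 4 = 169 - 8 ≡ 9; y = λ·(4 - 9) - 10 ≡ 1. → (9, 1)
3P: (9, 1) + (4, 10). λ = (10 - 1)/(4 - 9) ≡ 9/14 mod 19. 14⁻¹ ≡ 15 (mod 19), so λ ≡ 2.
  x = λ² - 9 - 4 = 4 - 13 ≡ 10; y = λ·(9 - 10) - 1 ≡ 16. → (10, 16)
3P = (10, 16).
Next 3Q:
Repeated addition: build up to 3Q.
2Q: tangent at (11, 18): λ = (3·11² + 3)/(2·18) ≡ 5/17. 17⁻¹ ≡ 9 (mod 19), so λ ≡ 5·9 ≡ 7.
  x = λ² - 11 - 11 = 49 - 22 ≡ 8; y = λ·(11 - 8) - 18 ≡ 3. → (8, 3)
3Q: (8, 3) + (11, 18). λ = (18 - 3)/(11 - 8) ≡ 15/3 mod 19. 3⁻¹ ≡ 13 (mod 19), so λ ≡ 5.
  x = λ² - 8 - 11 = 25 - 19 ≡ 6; y = λ·(8 - 6) - 3 ≡ 7. → (6, 7)
3Q = (6, 7).
Finally 3P + 3Q:
(10, 16) + (6, 7). λ = (7 - 16)/(6 - 10) ≡ 10/15 mod 19. 15⁻¹ ≡ 14 (mod 19), so λ ≡ 7.
  x = λ² - 10 - 6 = 49 - 16 ≡ 14; y = λ·(10 - 14) - 16 ≡ 13. → (14, 13)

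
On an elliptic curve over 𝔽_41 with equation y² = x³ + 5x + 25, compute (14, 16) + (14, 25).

The two points share x = 14 and their y-coordinates satisfy 16 + 25 ≡ 0 (mod 41), so they are inverses. Their sum is ∞.

O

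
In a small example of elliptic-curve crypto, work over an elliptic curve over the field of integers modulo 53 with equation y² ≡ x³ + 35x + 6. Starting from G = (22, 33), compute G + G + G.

(46, 1)

Repeated addition: build up to 3G.
2G: tangent at (22, 33): λ = (3·22² + 35)/(2·33) ≡ 3/13. 13⁻¹ ≡ 49 (mod 53), so λ ≡ 3·49 ≡ 41.
  x = λ² - 22 - 22 = 1681 - 44 ≡ 47; y = λ·(22 - 47) - 33 ≡ 2. → (47, 2)
3G: (47, 2) + (22, 33). λ = (33 - 2)/(22 - 47) ≡ 31/28 mod 53. 28⁻¹ ≡ 36 (mod 53), so λ ≡ 3.
  x = λ² - 47 - 22 = 9 - 69 ≡ 46; y = λ·(47 - 46) - 2 ≡ 1. → (46, 1)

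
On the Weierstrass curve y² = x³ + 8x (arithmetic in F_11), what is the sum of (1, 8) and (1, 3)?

O

The two points share x = 1 and their y-coordinates satisfy 8 + 3 ≡ 0 (mod 11), so they are inverses. Their sum is 𝒪.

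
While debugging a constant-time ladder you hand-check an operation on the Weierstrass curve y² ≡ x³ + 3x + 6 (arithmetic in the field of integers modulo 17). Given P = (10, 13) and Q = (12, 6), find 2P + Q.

(6, 11)

First 2P:
Repeated addition: build up to 2P.
2P: tangent at (10, 13): λ = (3·10² + 3)/(2·13) ≡ 14/9. 9⁻¹ ≡ 2 (mod 17), so λ ≡ 14·2 ≡ 11.
  x = λ² - 10 - 10 = 121 - 20 ≡ 16; y = λ·(10 - 16) - 13 ≡ 6. → (16, 6)
2P = (16, 6).
Finally 2P + Q:
(16, 6) + (12, 6). λ = (6 - 6)/(12 - 16) ≡ 0/13 mod 17. 13⁻¹ ≡ 4 (mod 17) since 13·4 = 52 ≡ 1, so λ ≡ 0.
  x = λ² - 16 - 12 = 0 - 28 ≡ 6; y = λ·(16 - 6) - 6 ≡ 11. → (6, 11)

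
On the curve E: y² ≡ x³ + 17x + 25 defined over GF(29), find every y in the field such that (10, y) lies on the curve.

8, 21

x³ + 17x + 25 = 1195 ≡ 6 (mod 29).
Square roots of 6 mod 29: 8 and 21 (since 8² = 64 ≡ 6).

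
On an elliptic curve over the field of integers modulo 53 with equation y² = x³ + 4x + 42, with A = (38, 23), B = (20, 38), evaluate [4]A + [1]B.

(45, 44)

First 4A:
Repeated addition: build up to 4A.
2A: tangent at (38, 23): λ = (3·38² + 4)/(2·23) ≡ 43/46. 46⁻¹ ≡ 15 (mod 53), so λ ≡ 43·15 ≡ 9.
  x = λ² - 38 - 38 = 81 - 76 ≡ 5; y = λ·(38 - 5) - 23 ≡ 9. → (5, 9)
3A: (5, 9) + (38, 23). λ = (23 - 9)/(38 - 5) ≡ 14/33 mod 53. 33⁻¹ ≡ 45 (mod 53) since 33·45 = 1485 ≡ 1, so λ ≡ 47.
  x = λ² - 5 - 38 = 2209 - 43 ≡ 46; y = λ·(5 - 46) - 9 ≡ 25. → (46, 25)
4A: (46, 25) + (38, 23). λ = (23 - 25)/(38 - 46) ≡ 51/45 mod 53. 45⁻¹ ≡ 33 (mod 53) since 45·33 = 1485 ≡ 1, so λ ≡ 40.
  x = λ² - 46 - 38 = 1600 - 84 ≡ 32; y = λ·(46 - 32) - 25 ≡ 5. → (32, 5)
4A = (32, 5).
Finally 4A + B:
(32, 5) + (20, 38). λ = (38 - 5)/(20 - 32) ≡ 33/41 mod 53. 41⁻¹ ≡ 22 (mod 53), so λ ≡ 37.
  x = λ² - 32 - 20 = 1369 - 52 ≡ 45; y = λ·(32 - 45) - 5 ≡ 44. → (45, 44)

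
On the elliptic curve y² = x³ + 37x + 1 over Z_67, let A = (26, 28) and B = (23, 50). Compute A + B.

(26, 28) + (23, 50). λ = (50 - 28)/(23 - 26) ≡ 22/64 mod 67. 64⁻¹ ≡ 22 (mod 67), so λ ≡ 15.
  x = λ² - 26 - 23 = 225 - 49 ≡ 42; y = λ·(26 - 42) - 28 ≡ 0. → (42, 0)

(42, 0)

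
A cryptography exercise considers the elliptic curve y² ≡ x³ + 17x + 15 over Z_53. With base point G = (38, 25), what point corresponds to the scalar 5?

Double-and-add on 5 = (101)₂. Start with G = (38, 25) for the leading 1-bit.
double: tangent at (38, 25): λ = (3·38² + 17)/(2·25) ≡ 3/50. 50⁻¹ ≡ 35 (mod 53) since 50·35 = 1750 ≡ 1, so λ ≡ 3·35 ≡ 52.
  x = λ² - 38 - 38 = 2704 - 76 ≡ 31; y = λ·(38 - 31) - 25 ≡ 21. → (31, 21)
double: tangent at (31, 21): λ = (3·31² + 17)/(2·21) ≡ 38/42. 42⁻¹ ≡ 24 (mod 53), so λ ≡ 38·24 ≡ 11.
  x = λ² - 31 - 31 = 121 - 62 ≡ 6; y = λ·(31 - 6) - 21 ≡ 42. → (6, 42)
add G: (6, 42) + (38, 25). λ = (25 - 42)/(38 - 6) ≡ 36/32 mod 53. 32⁻¹ ≡ 5 (mod 53), so λ ≡ 21.
  x = λ² - 6 - 38 = 441 - 44 ≡ 26; y = λ·(6 - 26) - 42 ≡ 15. → (26, 15)

(26, 15)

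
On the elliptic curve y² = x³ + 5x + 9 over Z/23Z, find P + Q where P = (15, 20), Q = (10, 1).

(6, 5)

(15, 20) + (10, 1). λ = (1 - 20)/(10 - 15) ≡ 4/18 mod 23. 18⁻¹ ≡ 9 (mod 23), so λ ≡ 13.
  x = λ² - 15 - 10 = 169 - 25 ≡ 6; y = λ·(15 - 6) - 20 ≡ 5. → (6, 5)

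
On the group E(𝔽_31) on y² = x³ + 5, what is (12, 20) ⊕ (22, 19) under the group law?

(12, 20) + (22, 19). λ = (19 - 20)/(22 - 12) ≡ 30/10 mod 31. 10⁻¹ ≡ 28 (mod 31) since 10·28 = 280 ≡ 1, so λ ≡ 3.
  x = λ² - 12 - 22 = 9 - 34 ≡ 6; y = λ·(12 - 6) - 20 ≡ 29. → (6, 29)

(6, 29)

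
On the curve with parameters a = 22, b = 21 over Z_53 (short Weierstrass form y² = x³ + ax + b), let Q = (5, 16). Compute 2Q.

tangent at (5, 16): λ = (3·5² + 22)/(2·16) ≡ 44/32. 32⁻¹ ≡ 5 (mod 53) since 32·5 = 160 ≡ 1, so λ ≡ 44·5 ≡ 8.
  x = λ² - 5 - 5 = 64 - 10 ≡ 1; y = λ·(5 - 1) - 16 ≡ 16. → (1, 16)

(1, 16)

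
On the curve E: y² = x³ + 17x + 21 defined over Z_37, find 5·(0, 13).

(0, 24)

Write Q = (0, 13).
Repeated addition: build up to 5Q.
2Q: tangent at (0, 13): λ = (3·0² + 17)/(2·13) ≡ 17/26. 26⁻¹ ≡ 10 (mod 37), so λ ≡ 17·10 ≡ 22.
  x = λ² - 0 - 0 = 484 - 0 ≡ 3; y = λ·(0 - 3) - 13 ≡ 32. → (3, 32)
3Q: (3, 32) + (0, 13). λ = (13 - 32)/(0 - 3) ≡ 18/34 mod 37. 34⁻¹ ≡ 12 (mod 37), so λ ≡ 31.
  x = λ² - 3 - 0 = 961 - 3 ≡ 33; y = λ·(3 - 33) - 32 ≡ 0. → (33, 0)
4Q: (33, 0) + (0, 13). λ = (13 - 0)/(0 - 33) ≡ 13/4 mod 37. 4⁻¹ ≡ 28 (mod 37), so λ ≡ 31.
  x = λ² - 33 - 0 = 961 - 33 ≡ 3; y = λ·(33 - 3) - 0 ≡ 5. → (3, 5)
5Q: (3, 5) + (0, 13). λ = (13 - 5)/(0 - 3) ≡ 8/34 mod 37. 34⁻¹ ≡ 12 (mod 37), so λ ≡ 22.
  x = λ² - 3 - 0 = 484 - 3 ≡ 0; y = λ·(3 - 0) - 5 ≡ 24. → (0, 24)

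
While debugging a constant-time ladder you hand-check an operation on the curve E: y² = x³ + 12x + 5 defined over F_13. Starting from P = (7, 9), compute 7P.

(3, 9)

Double-and-add on 7 = (111)₂. Start with P = (7, 9) for the leading 1-bit.
double: tangent at (7, 9): λ = (3·7² + 12)/(2·9) ≡ 3/5. 5⁻¹ ≡ 8 (mod 13), so λ ≡ 3·8 ≡ 11.
  x = λ² - 7 - 7 = 121 - 14 ≡ 3; y = λ·(7 - 3) - 9 ≡ 9. → (3, 9)
add P: (3, 9) + (7, 9). λ = (9 - 9)/(7 - 3) ≡ 0/4 mod 13. 4⁻¹ ≡ 10 (mod 13) since 4·10 = 40 ≡ 1, so λ ≡ 0.
  x = λ² - 3 - 7 = 0 - 10 ≡ 3; y = λ·(3 - 3) - 9 ≡ 4. → (3, 4)
double: tangent at (3, 4): λ = (3·3² + 12)/(2·4) ≡ 0/8. 8⁻¹ ≡ 5 (mod 13), so λ ≡ 0·5 ≡ 0.
  x = λ² - 3 - 3 = 0 - 6 ≡ 7; y = λ·(3 - 7) - 4 ≡ 9. → (7, 9)
add P: tangent at (7, 9): λ = (3·7² + 12)/(2·9) ≡ 3/5. 5⁻¹ ≡ 8 (mod 13), so λ ≡ 3·8 ≡ 11.
  x = λ² - 7 - 7 = 121 - 14 ≡ 3; y = λ·(7 - 3) - 9 ≡ 9. → (3, 9)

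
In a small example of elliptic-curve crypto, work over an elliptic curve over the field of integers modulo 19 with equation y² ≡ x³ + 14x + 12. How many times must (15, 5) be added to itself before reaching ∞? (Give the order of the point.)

2P: tangent at (15, 5): λ = (3·15² + 14)/(2·5) ≡ 5/10. 10⁻¹ ≡ 2 (mod 19), so λ ≡ 5·2 ≡ 10.
  x = λ² - 15 - 15 = 100 - 30 ≡ 13; y = λ·(15 - 13) - 5 ≡ 15. → (13, 15)
3P: (13, 15) + (15, 5). λ = (5 - 15)/(15 - 13) ≡ 9/2 mod 19. 2⁻¹ ≡ 10 (mod 19), so λ ≡ 14.
  x = λ² - 13 - 15 = 196 - 28 ≡ 16; y = λ·(13 - 16) - 15 ≡ 0. → (16, 0)
4P: (16, 0) + (15, 5). λ = (5 - 0)/(15 - 16) ≡ 5/18 mod 19. 18⁻¹ ≡ 18 (mod 19), so λ ≡ 14.
  x = λ² - 16 - 15 = 196 - 31 ≡ 13; y = λ·(16 - 13) - 0 ≡ 4. → (13, 4)
5P: (13, 4) + (15, 5). λ = (5 - 4)/(15 - 13) ≡ 1/2 mod 19. 2⁻¹ ≡ 10 (mod 19) since 2·10 = 20 ≡ 1, so λ ≡ 10.
  x = λ² - 13 - 15 = 100 - 28 ≡ 15; y = λ·(13 - 15) - 4 ≡ 14. → (15, 14)
6P: (15, 14) + (15, 5): same x and y₁ ≡ -y₂, so the sum is ∞.
6P = ∞, so the order is 6.

6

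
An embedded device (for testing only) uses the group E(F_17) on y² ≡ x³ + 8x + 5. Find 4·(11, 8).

(7, 8)

Write Q = (11, 8).
Repeated addition: build up to 4Q.
2Q: tangent at (11, 8): λ = (3·11² + 8)/(2·8) ≡ 14/16. 16⁻¹ ≡ 16 (mod 17) since 16·16 = 256 ≡ 1, so λ ≡ 14·16 ≡ 3.
  x = λ² - 11 - 11 = 9 - 22 ≡ 4; y = λ·(11 - 4) - 8 ≡ 13. → (4, 13)
3Q: (4, 13) + (11, 8). λ = (8 - 13)/(11 - 4) ≡ 12/7 mod 17. 7⁻¹ ≡ 5 (mod 17) since 7·5 = 35 ≡ 1, so λ ≡ 9.
  x = λ² - 4 - 11 = 81 - 15 ≡ 15; y = λ·(4 - 15) - 13 ≡ 7. → (15, 7)
4Q: (15, 7) + (11, 8). λ = (8 - 7)/(11 - 15) ≡ 1/13 mod 17. 13⁻¹ ≡ 4 (mod 17), so λ ≡ 4.
  x = λ² - 15 - 11 = 16 - 26 ≡ 7; y = λ·(15 - 7) - 7 ≡ 8. → (7, 8)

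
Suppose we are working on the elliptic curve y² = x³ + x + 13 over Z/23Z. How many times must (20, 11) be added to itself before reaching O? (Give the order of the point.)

8

2P: tangent at (20, 11): λ = (3·20² + 1)/(2·11) ≡ 5/22. 22⁻¹ ≡ 22 (mod 23), so λ ≡ 5·22 ≡ 18.
  x = λ² - 20 - 20 = 324 - 40 ≡ 8; y = λ·(20 - 8) - 11 ≡ 21. → (8, 21)
3P: (8, 21) + (20, 11). λ = (11 - 21)/(20 - 8) ≡ 13/12 mod 23. 12⁻¹ ≡ 2 (mod 23), so λ ≡ 3.
  x = λ² - 8 - 20 = 9 - 28 ≡ 4; y = λ·(8 - 4) - 21 ≡ 14. → (4, 14)
4P: (4, 14) + (20, 11). λ = (11 - 14)/(20 - 4) ≡ 20/16 mod 23. 16⁻¹ ≡ 13 (mod 23), so λ ≡ 7.
  x = λ² - 4 - 20 = 49 - 24 ≡ 2; y = λ·(4 - 2) - 14 ≡ 0. → (2, 0)
5P: (2, 0) + (20, 11). λ = (11 - 0)/(20 - 2) ≡ 11/18 mod 23. 18⁻¹ ≡ 9 (mod 23), so λ ≡ 7.
  x = λ² - 2 - 20 = 49 - 22 ≡ 4; y = λ·(2 - 4) - 0 ≡ 9. → (4, 9)
6P: (4, 9) + (20, 11). λ = (11 - 9)/(20 - 4) ≡ 2/16 mod 23. 16⁻¹ ≡ 13 (mod 23), so λ ≡ 3.
  x = λ² - 4 - 20 = 9 - 24 ≡ 8; y = λ·(4 - 8) - 9 ≡ 2. → (8, 2)
7P: (8, 2) + (20, 11). λ = (11 - 2)/(20 - 8) ≡ 9/12 mod 23. 12⁻¹ ≡ 2 (mod 23), so λ ≡ 18.
  x = λ² - 8 - 20 = 324 - 28 ≡ 20; y = λ·(8 - 20) - 2 ≡ 12. → (20, 12)
8P: (20, 12) + (20, 11): same x and y₁ ≡ -y₂, so the sum is O.
8P = O, so the order is 8.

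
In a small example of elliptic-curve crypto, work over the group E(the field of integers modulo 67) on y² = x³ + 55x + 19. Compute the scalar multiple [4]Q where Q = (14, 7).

(51, 1)

Repeated addition: build up to 4Q.
2Q: tangent at (14, 7): λ = (3·14² + 55)/(2·7) ≡ 40/14. 14⁻¹ ≡ 24 (mod 67), so λ ≡ 40·24 ≡ 22.
  x = λ² - 14 - 14 = 484 - 28 ≡ 54; y = λ·(14 - 54) - 7 ≡ 51. → (54, 51)
3Q: (54, 51) + (14, 7). λ = (7 - 51)/(14 - 54) ≡ 23/27 mod 67. 27⁻¹ ≡ 5 (mod 67), so λ ≡ 48.
  x = λ² - 54 - 14 = 2304 - 68 ≡ 25; y = λ·(54 - 25) - 51 ≡ 1. → (25, 1)
4Q: (25, 1) + (14, 7). λ = (7 - 1)/(14 - 25) ≡ 6/56 mod 67. 56⁻¹ ≡ 6 (mod 67), so λ ≡ 36.
  x = λ² - 25 - 14 = 1296 - 39 ≡ 51; y = λ·(25 - 51) - 1 ≡ 1. → (51, 1)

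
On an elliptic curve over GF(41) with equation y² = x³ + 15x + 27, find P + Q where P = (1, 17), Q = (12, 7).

(19, 18)

(1, 17) + (12, 7). λ = (7 - 17)/(12 - 1) ≡ 31/11 mod 41. 11⁻¹ ≡ 15 (mod 41), so λ ≡ 14.
  x = λ² - 1 - 12 = 196 - 13 ≡ 19; y = λ·(1 - 19) - 17 ≡ 18. → (19, 18)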